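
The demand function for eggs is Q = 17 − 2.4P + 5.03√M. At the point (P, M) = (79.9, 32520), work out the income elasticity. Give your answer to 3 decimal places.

0.619

At P = 79.9, M = 32520: Q = 732.315.
Holding P constant, ∂Q/∂M = 5.03/(2√M) = 0.0139464.
η_M = (∂Q/∂M)·(M/Q) = 0.0139464 × (32520/732.315) = 0.619.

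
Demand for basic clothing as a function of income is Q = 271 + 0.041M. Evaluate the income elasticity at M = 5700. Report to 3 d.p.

At M = 5700: Q = 504.700.
dQ/dM = 0.041.
η = (dQ/dM)·(M/Q) = 0.041 × (5700/504.700) = 0.463.

0.463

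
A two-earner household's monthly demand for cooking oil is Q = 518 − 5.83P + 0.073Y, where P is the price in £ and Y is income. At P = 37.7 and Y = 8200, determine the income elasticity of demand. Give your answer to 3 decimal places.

At P = 37.7, Y = 8200: Q = 896.809.
Holding P constant, ∂Q/∂Y = 0.073.
η_Y = (∂Q/∂Y)·(Y/Q) = 0.073 × (8200/896.809) = 0.667.

0.667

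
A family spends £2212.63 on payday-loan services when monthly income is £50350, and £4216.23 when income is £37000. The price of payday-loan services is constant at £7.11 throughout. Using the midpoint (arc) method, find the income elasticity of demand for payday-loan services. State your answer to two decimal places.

With a constant price, Q₁ = 2212.63/7.11 = 311.200 and Q₂ = 4216.23/7.11 = 593.000 (equivalently, work directly with expenditure since P cancels).
Midpoint %ΔQ = (4216.23 − 2212.63)/3214.43 = 0.62331; midpoint %ΔI = (37000 − 50350)/43675 = -0.30567.
η = 0.62331 / -0.30567 = -2.04.

-2.04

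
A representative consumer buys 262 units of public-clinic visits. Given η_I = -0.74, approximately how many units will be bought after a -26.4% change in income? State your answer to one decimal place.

%ΔQ ≈ η × %ΔI = -0.74 × (-26.4%) = 19.536%.
New Q ≈ 262 × (1 + 0.19536) = 313.2.

313.2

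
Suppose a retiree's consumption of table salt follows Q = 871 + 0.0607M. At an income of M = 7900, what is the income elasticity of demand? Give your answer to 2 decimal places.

At M = 7900: Q = 1350.530.
dQ/dM = 0.0607.
η = (dQ/dM)·(M/Q) = 0.0607 × (7900/1350.530) = 0.36.

0.36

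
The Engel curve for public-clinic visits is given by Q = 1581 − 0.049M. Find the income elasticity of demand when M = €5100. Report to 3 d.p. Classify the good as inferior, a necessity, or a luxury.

-0.188 (inferior good)

At M = 5100: Q = 1331.100.
dQ/dM = −0.049.
η = (dQ/dM)·(M/Q) = -0.049 × (5100/1331.100) = -0.188.
Since η < 0, the good is an inferior good.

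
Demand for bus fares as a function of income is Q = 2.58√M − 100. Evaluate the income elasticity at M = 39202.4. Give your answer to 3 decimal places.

At M = 39202.4: Q = 410.830.
dQ/dM = 2.58/(2√M) = 0.00651528 at this income.
η = (dQ/dM)·(M/Q) = 0.00651528 × (39202.4/410.830) = 0.622.

0.622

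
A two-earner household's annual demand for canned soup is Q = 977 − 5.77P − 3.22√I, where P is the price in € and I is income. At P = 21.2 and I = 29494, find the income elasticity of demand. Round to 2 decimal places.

-0.92

At P = 21.2, I = 29494: Q = 301.679.
Holding P constant, ∂Q/∂I = -3.22/(2√I) = -0.00937474.
η_I = (∂Q/∂I)·(I/Q) = -0.00937474 × (29494/301.679) = -0.92.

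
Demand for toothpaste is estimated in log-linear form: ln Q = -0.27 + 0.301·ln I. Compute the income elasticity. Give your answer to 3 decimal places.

In a log-linear demand, the coefficient on ln I is the income elasticity.
So η = 0.301.

0.301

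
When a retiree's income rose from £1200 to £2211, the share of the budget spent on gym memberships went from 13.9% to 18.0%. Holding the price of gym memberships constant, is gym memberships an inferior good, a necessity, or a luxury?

luxury

The budget share rises as income rises, so η > 1.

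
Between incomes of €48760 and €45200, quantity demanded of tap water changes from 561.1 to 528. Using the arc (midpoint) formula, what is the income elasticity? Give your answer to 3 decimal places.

ΔQ = 528 − 561.1 = -33.1; midpoint Q̄ = (561.1 + 528)/2 = 544.55.
ΔI = 45200 − 48760 = -3560; midpoint Ī = (48760 + 45200)/2 = 46980.
η = (ΔQ/Q̄) ÷ (ΔI/Ī) = (-33.1/544.55) ÷ (-3560/46980) = 0.802.

0.802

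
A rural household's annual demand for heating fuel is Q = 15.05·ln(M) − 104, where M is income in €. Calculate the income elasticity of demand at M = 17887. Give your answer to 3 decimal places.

0.347

At M = 17887: Q = 43.367.
dQ/dM = 15.05/M = 0.000841393 at this income.
η = (dQ/dM)·(M/Q) = 0.000841393 × (17887/43.367) = 0.347.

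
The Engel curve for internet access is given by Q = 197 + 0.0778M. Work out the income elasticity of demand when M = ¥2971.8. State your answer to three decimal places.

At M = 2971.8: Q = 428.206.
dQ/dM = 0.0778.
η = (dQ/dM)·(M/Q) = 0.0778 × (2971.8/428.206) = 0.540.

0.540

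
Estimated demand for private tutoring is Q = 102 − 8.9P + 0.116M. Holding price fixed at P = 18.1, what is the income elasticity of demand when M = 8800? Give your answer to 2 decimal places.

At P = 18.1, M = 8800: Q = 961.710.
Holding P constant, ∂Q/∂M = 0.116.
η_M = (∂Q/∂M)·(M/Q) = 0.116 × (8800/961.710) = 1.06.

1.06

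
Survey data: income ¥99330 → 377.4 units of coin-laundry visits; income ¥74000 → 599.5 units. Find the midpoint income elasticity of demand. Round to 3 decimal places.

-1.556

ΔQ = 599.5 − 377.4 = 222.1; midpoint Q̄ = (377.4 + 599.5)/2 = 488.45.
ΔI = 74000 − 99330 = -25330; midpoint Ī = (99330 + 74000)/2 = 86665.
η = (ΔQ/Q̄) ÷ (ΔI/Ī) = (222.1/488.45) ÷ (-25330/86665) = -1.556.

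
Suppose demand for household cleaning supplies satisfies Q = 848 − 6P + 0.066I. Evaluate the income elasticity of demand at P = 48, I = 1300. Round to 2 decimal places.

At P = 48, I = 1300: Q = 645.800.
Holding P constant, ∂Q/∂I = 0.066.
η_I = (∂Q/∂I)·(I/Q) = 0.066 × (1300/645.800) = 0.13.

0.13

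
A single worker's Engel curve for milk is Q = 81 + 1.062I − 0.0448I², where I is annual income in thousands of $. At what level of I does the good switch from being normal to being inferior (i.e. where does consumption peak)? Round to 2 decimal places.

11.85

dQ/dI = 1.062 − 0.0896I.
The good is inferior where dQ/dI < 0. Setting dQ/dI = 0 gives I = 1.062 / 0.0896 = 11.85.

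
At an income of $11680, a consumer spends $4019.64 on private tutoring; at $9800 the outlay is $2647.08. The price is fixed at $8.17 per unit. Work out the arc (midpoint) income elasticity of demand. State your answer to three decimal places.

With a constant price, Q₁ = 4019.64/8.17 = 492.000 and Q₂ = 2647.08/8.17 = 324.000 (equivalently, work directly with expenditure since P cancels).
Midpoint %ΔQ = (2647.08 − 4019.64)/3333.36 = -0.41176; midpoint %ΔI = (9800 − 11680)/10740 = -0.17505.
η = -0.41176 / -0.17505 = 2.352.

2.352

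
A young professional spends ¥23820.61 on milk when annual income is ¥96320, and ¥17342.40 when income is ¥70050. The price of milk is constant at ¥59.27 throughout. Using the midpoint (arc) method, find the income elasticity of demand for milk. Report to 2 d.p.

With a constant price, Q₁ = 23820.61/59.27 = 401.900 and Q₂ = 17342.40/59.27 = 292.600 (equivalently, work directly with expenditure since P cancels).
Midpoint %ΔQ = (17342.40 − 23820.61)/20581.51 = -0.31476; midpoint %ΔI = (70050 − 96320)/83185 = -0.31580.
η = -0.31476 / -0.31580 = 1.00.

1.00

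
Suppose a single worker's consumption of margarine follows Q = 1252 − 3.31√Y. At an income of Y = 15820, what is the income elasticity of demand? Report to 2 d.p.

-0.25

At Y = 15820: Q = 835.676.
dQ/dY = -3.31/(2√Y) = -0.0131581 at this income.
η = (dQ/dY)·(Y/Q) = -0.0131581 × (15820/835.676) = -0.25.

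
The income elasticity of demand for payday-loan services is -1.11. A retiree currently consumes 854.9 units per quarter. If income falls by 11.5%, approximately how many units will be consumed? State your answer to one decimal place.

964.0

%ΔQ ≈ η × %ΔI = -1.11 × (-11.5%) = 12.765%.
New Q ≈ 854.9 × (1 + 0.12765) = 964.0.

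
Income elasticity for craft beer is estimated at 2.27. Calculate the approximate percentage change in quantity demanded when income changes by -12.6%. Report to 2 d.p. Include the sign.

-28.60%

%ΔQ ≈ η × %ΔI = 2.27 × (-12.6%) = -28.60%.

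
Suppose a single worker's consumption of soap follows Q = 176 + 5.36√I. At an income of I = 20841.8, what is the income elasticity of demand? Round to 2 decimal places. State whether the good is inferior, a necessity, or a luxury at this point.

At I = 20841.8: Q = 949.807.
dQ/dI = 5.36/(2√I) = 0.0185638 at this income.
η = (dQ/dI)·(I/Q) = 0.0185638 × (20841.8/949.807) = 0.41.
Since 0 < η < 1, the good is a necessity.

0.41 (necessity)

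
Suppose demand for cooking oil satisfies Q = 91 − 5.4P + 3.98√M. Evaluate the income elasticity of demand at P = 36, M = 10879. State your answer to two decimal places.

0.67

At P = 36, M = 10879: Q = 311.724.
Holding P constant, ∂Q/∂M = 3.98/(2√M) = 0.0190791.
η_M = (∂Q/∂M)·(M/Q) = 0.0190791 × (10879/311.724) = 0.67.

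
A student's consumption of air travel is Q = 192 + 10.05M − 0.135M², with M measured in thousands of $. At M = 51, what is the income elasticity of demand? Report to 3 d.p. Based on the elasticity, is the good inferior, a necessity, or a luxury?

At M = 51: Q = 353.4150.
dQ/dM = 10.05 − 0.27M = -3.72000.
η = (dQ/dM)·(M/Q) = -3.72000 × (51/353.4150) = -0.537.
η < 0 ⇒ inferior good.

-0.537 (inferior good)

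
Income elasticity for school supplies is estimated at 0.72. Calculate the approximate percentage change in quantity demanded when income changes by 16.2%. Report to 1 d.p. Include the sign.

11.7%

%ΔQ ≈ η × %ΔI = 0.72 × 16.2% = 11.7%.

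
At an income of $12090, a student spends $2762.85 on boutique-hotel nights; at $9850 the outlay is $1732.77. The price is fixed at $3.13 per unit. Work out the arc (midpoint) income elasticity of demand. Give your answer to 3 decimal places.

With a constant price, Q₁ = 2762.85/3.13 = 882.700 and Q₂ = 1732.77/3.13 = 553.601 (equivalently, work directly with expenditure since P cancels).
Midpoint %ΔQ = (1732.77 − 2762.85)/2247.81 = -0.45826; midpoint %ΔI = (9850 − 12090)/10970 = -0.20419.
η = -0.45826 / -0.20419 = 2.244.

2.244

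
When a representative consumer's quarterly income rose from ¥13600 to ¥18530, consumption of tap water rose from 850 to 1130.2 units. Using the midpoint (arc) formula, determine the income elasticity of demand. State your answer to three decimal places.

ΔQ = 1130.2 − 850 = 280.2; midpoint Q̄ = (850 + 1130.2)/2 = 990.1.
ΔI = 18530 − 13600 = 4930; midpoint Ī = (13600 + 18530)/2 = 16065.
η = (ΔQ/Q̄) ÷ (ΔI/Ī) = (280.2/990.1) ÷ (4930/16065) = 0.922.

0.922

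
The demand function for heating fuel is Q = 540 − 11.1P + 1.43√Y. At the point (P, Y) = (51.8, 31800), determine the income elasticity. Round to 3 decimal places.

At P = 51.8, Y = 31800: Q = 220.026.
Holding P constant, ∂Q/∂Y = 1.43/(2√Y) = 0.00400952.
η_Y = (∂Q/∂Y)·(Y/Q) = 0.00400952 × (31800/220.026) = 0.579.

0.579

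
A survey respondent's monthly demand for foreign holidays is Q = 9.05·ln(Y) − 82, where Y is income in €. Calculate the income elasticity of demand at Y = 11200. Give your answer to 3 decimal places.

At Y = 11200: Q = 2.379.
dQ/dY = 9.05/Y = 0.000808036 at this income.
η = (dQ/dY)·(Y/Q) = 0.000808036 × (11200/2.379) = 3.804.

3.804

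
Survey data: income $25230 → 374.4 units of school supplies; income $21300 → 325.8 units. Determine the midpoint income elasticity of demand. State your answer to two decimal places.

0.82

ΔQ = 325.8 − 374.4 = -48.6; midpoint Q̄ = (374.4 + 325.8)/2 = 350.1.
ΔI = 21300 − 25230 = -3930; midpoint Ī = (25230 + 21300)/2 = 23265.
η = (ΔQ/Q̄) ÷ (ΔI/Ī) = (-48.6/350.1) ÷ (-3930/23265) = 0.82.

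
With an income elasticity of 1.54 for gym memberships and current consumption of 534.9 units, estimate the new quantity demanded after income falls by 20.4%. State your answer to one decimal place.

%ΔQ ≈ η × %ΔI = 1.54 × (-20.4%) = -31.416%.
New Q ≈ 534.9 × (1 − 0.31416) = 366.9.

366.9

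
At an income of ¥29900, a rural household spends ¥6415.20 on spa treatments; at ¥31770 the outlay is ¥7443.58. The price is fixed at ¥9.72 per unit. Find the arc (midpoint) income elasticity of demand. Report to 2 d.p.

With a constant price, Q₁ = 6415.20/9.72 = 660.000 and Q₂ = 7443.58/9.72 = 765.800 (equivalently, work directly with expenditure since P cancels).
Midpoint %ΔQ = (7443.58 − 6415.20)/6929.39 = 0.14841; midpoint %ΔI = (31770 − 29900)/30835 = 0.06065.
η = 0.14841 / 0.06065 = 2.45.

2.45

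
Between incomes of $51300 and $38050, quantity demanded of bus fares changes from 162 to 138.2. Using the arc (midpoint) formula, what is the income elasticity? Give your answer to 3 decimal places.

0.535

ΔQ = 138.2 − 162 = -23.8; midpoint Q̄ = (162 + 138.2)/2 = 150.1.
ΔI = 38050 − 51300 = -13250; midpoint Ī = (51300 + 38050)/2 = 44675.
η = (ΔQ/Q̄) ÷ (ΔI/Ī) = (-23.8/150.1) ÷ (-13250/44675) = 0.535.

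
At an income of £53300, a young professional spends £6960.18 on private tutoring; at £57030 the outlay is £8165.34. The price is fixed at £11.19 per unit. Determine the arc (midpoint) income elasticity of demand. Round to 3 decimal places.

2.357

With a constant price, Q₁ = 6960.18/11.19 = 622.000 and Q₂ = 8165.34/11.19 = 729.700 (equivalently, work directly with expenditure since P cancels).
Midpoint %ΔQ = (8165.34 − 6960.18)/7562.76 = 0.15935; midpoint %ΔI = (57030 − 53300)/55165 = 0.06762.
η = 0.15935 / 0.06762 = 2.357.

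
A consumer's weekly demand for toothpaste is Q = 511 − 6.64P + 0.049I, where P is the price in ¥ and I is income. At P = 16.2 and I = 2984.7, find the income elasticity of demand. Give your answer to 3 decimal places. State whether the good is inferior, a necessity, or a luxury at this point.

0.266 (necessity)

At P = 16.2, I = 2984.7: Q = 549.682.
Holding P constant, ∂Q/∂I = 0.049.
η_I = (∂Q/∂I)·(I/Q) = 0.049 × (2984.7/549.682) = 0.266.
Since 0 < η < 1, this is a necessity.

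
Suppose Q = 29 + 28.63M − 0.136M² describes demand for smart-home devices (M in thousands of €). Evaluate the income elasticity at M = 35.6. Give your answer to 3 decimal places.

At M = 35.6: Q = 875.8670.
dQ/dM = 28.63 − 0.272M = 18.94680.
η = (dQ/dM)·(M/Q) = 18.94680 × (35.6/875.8670) = 0.770.

0.770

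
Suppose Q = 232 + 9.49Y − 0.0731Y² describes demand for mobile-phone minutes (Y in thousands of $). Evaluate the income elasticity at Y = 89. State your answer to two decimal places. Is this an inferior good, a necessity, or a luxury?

At Y = 89: Q = 497.5849.
dQ/dY = 9.49 − 0.1462Y = -3.52180.
η = (dQ/dY)·(Y/Q) = -3.52180 × (89/497.5849) = -0.63.
η < 0 ⇒ inferior good.

-0.63 (inferior good)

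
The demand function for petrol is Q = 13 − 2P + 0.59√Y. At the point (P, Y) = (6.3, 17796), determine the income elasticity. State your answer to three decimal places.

At P = 6.3, Y = 17796: Q = 79.107.
Holding P constant, ∂Q/∂Y = 0.59/(2√Y) = 0.00221137.
η_Y = (∂Q/∂Y)·(Y/Q) = 0.00221137 × (17796/79.107) = 0.497.

0.497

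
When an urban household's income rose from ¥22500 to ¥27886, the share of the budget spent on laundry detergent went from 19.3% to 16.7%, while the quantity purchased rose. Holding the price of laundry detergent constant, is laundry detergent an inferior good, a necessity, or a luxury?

necessity

Quantity rises but the budget share falls as income rises, so 0 < η < 1.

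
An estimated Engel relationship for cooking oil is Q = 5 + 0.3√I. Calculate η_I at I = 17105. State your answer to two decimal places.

At I = 17105: Q = 44.236.
dQ/dI = 0.3/(2√I) = 0.00114691 at this income.
η = (dQ/dI)·(I/Q) = 0.00114691 × (17105/44.236) = 0.44.

0.44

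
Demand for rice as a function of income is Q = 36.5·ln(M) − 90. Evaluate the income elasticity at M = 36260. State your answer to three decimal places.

0.124

At M = 36260: Q = 293.194.
dQ/dM = 36.5/M = 0.00100662 at this income.
η = (dQ/dM)·(M/Q) = 0.00100662 × (36260/293.194) = 0.124.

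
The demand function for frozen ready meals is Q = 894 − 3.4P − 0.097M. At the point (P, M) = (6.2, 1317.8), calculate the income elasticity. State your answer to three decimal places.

-0.172

At P = 6.2, M = 1317.8: Q = 745.093.
Holding P constant, ∂Q/∂M = −0.097.
η_M = (∂Q/∂M)·(M/Q) = -0.097 × (1317.8/745.093) = -0.172.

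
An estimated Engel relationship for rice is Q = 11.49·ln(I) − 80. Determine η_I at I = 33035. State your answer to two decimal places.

At I = 33035: Q = 39.557.
dQ/dI = 11.49/I = 0.000347813 at this income.
η = (dQ/dI)·(I/Q) = 0.000347813 × (33035/39.557) = 0.29.

0.29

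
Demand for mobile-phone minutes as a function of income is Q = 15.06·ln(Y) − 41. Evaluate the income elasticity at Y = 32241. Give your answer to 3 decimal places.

0.131

At Y = 32241: Q = 115.338.
dQ/dY = 15.06/Y = 0.000467107 at this income.
η = (dQ/dY)·(Y/Q) = 0.000467107 × (32241/115.338) = 0.131.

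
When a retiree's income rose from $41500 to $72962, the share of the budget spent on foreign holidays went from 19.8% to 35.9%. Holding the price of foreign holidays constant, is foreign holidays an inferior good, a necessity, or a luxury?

luxury

The budget share rises as income rises, so η > 1.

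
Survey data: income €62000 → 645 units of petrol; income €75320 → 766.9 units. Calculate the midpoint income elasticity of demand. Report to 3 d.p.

0.890

ΔQ = 766.9 − 645 = 121.9; midpoint Q̄ = (645 + 766.9)/2 = 705.95.
ΔI = 75320 − 62000 = 13320; midpoint Ī = (62000 + 75320)/2 = 68660.
η = (ΔQ/Q̄) ÷ (ΔI/Ī) = (121.9/705.95) ÷ (13320/68660) = 0.890.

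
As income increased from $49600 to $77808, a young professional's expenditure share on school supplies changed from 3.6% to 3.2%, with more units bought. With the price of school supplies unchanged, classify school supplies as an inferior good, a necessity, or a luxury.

necessity

Quantity rises but the budget share falls as income rises, so 0 < η < 1.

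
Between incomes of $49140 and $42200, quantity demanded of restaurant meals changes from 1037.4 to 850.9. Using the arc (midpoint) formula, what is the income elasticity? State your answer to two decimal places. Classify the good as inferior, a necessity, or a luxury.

ΔQ = 850.9 − 1037.4 = -186.5; midpoint Q̄ = (1037.4 + 850.9)/2 = 944.15.
ΔI = 42200 − 49140 = -6940; midpoint Ī = (49140 + 42200)/2 = 45670.
η = (ΔQ/Q̄) ÷ (ΔI/Ī) = (-186.5/944.15) ÷ (-6940/45670) = 1.30.
η > 1 ⇒ luxury.

1.30 (luxury)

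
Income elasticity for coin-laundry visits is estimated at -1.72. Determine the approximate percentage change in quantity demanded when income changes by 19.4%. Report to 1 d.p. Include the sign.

-33.4%

%ΔQ ≈ η × %ΔI = -1.72 × 19.4% = -33.4%.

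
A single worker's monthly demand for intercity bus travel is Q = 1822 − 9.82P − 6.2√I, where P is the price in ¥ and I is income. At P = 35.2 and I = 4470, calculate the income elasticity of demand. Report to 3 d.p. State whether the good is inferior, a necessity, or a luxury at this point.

-0.195 (inferior good)

At P = 35.2, I = 4470: Q = 1061.816.
Holding P constant, ∂Q/∂I = -6.2/(2√I) = -0.0463669.
η_I = (∂Q/∂I)·(I/Q) = -0.0463669 × (4470/1061.816) = -0.195.
Since η < 0, this is an inferior good.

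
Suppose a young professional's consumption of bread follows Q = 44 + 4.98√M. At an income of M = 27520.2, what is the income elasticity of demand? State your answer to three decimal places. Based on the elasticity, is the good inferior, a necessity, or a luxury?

0.475 (necessity)

At M = 27520.2: Q = 870.143.
dQ/dM = 4.98/(2√M) = 0.0150098 at this income.
η = (dQ/dM)·(M/Q) = 0.0150098 × (27520.2/870.143) = 0.475.
Since 0 < η < 1, the good is a necessity.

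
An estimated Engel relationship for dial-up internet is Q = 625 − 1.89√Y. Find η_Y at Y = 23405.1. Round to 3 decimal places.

-0.430

At Y = 23405.1: Q = 335.854.
dQ/dY = -1.89/(2√Y) = -0.00617699 at this income.
η = (dQ/dY)·(Y/Q) = -0.00617699 × (23405.1/335.854) = -0.430.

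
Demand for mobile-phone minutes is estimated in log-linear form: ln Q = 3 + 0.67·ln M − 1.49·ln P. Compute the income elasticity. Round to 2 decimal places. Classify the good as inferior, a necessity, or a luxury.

In a log-linear demand, the coefficient on ln M is the income elasticity.
So η = 0.67.
0 < η < 1 ⇒ necessity.

0.67 (necessity)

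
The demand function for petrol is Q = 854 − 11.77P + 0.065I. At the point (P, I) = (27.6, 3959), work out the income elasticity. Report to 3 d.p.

0.327

At P = 27.6, I = 3959: Q = 786.483.
Holding P constant, ∂Q/∂I = 0.065.
η_I = (∂Q/∂I)·(I/Q) = 0.065 × (3959/786.483) = 0.327.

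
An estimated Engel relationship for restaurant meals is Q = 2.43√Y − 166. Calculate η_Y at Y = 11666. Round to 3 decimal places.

1.360

At Y = 11666: Q = 96.462.
dQ/dY = 2.43/(2√Y) = 0.011249 at this income.
η = (dQ/dY)·(Y/Q) = 0.011249 × (11666/96.462) = 1.360.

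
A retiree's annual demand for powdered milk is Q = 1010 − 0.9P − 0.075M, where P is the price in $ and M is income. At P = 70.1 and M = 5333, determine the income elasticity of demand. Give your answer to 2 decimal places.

At P = 70.1, M = 5333: Q = 546.935.
Holding P constant, ∂Q/∂M = −0.075.
η_M = (∂Q/∂M)·(M/Q) = -0.075 × (5333/546.935) = -0.73.

-0.73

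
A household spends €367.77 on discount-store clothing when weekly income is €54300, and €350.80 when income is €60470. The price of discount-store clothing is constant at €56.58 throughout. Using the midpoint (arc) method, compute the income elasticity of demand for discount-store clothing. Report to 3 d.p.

-0.439

With a constant price, Q₁ = 367.77/56.58 = 6.500 and Q₂ = 350.80/56.58 = 6.200 (equivalently, work directly with expenditure since P cancels).
Midpoint %ΔQ = (350.80 − 367.77)/359.29 = -0.04723; midpoint %ΔI = (60470 − 54300)/57385 = 0.10752.
η = -0.04723 / 0.10752 = -0.439.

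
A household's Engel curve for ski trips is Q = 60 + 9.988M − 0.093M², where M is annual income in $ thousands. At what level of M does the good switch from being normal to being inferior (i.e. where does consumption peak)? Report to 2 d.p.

53.70

dQ/dM = 9.988 − 0.186M.
The good is inferior where dQ/dM < 0. Setting dQ/dM = 0 gives M = 9.988 / 0.186 = 53.70.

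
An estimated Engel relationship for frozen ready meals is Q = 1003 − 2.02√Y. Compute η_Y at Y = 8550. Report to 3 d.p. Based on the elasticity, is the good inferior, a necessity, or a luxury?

At Y = 8550: Q = 816.218.
dQ/dY = -2.02/(2√Y) = -0.0109229 at this income.
η = (dQ/dY)·(Y/Q) = -0.0109229 × (8550/816.218) = -0.114.
Since η < 0, the good is an inferior good.

-0.114 (inferior good)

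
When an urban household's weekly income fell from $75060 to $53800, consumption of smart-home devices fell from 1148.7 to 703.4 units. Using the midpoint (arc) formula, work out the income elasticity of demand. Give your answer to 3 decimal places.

ΔQ = 703.4 − 1148.7 = -445.3; midpoint Q̄ = (1148.7 + 703.4)/2 = 926.05.
ΔI = 53800 − 75060 = -21260; midpoint Ī = (75060 + 53800)/2 = 64430.
η = (ΔQ/Q̄) ÷ (ΔI/Ī) = (-445.3/926.05) ÷ (-21260/64430) = 1.457.

1.457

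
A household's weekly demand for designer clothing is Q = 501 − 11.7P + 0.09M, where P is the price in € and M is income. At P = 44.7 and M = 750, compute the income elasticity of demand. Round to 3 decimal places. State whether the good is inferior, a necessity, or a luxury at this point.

At P = 44.7, M = 750: Q = 45.510.
Holding P constant, ∂Q/∂M = 0.09.
η_M = (∂Q/∂M)·(M/Q) = 0.09 × (750/45.510) = 1.483.
Since η > 1, this is a luxury.

1.483 (luxury)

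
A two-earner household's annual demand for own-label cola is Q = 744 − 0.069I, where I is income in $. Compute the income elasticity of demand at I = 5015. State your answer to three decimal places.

At I = 5015: Q = 397.965.
dQ/dI = −0.069.
η = (dQ/dI)·(I/Q) = -0.069 × (5015/397.965) = -0.870.

-0.870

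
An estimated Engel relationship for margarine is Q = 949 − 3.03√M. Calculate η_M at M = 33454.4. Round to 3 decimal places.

-0.702

At M = 33454.4: Q = 394.797.
dQ/dM = -3.03/(2√M) = -0.00828297 at this income.
η = (dQ/dM)·(M/Q) = -0.00828297 × (33454.4/394.797) = -0.702.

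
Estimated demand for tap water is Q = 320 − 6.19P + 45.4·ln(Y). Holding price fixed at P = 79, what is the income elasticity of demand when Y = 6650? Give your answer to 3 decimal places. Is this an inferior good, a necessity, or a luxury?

0.197 (necessity)

At P = 79, Y = 6650: Q = 230.618.
Holding P constant, ∂Q/∂Y = 45.4/Y = 0.00682707.
η_Y = (∂Q/∂Y)·(Y/Q) = 0.00682707 × (6650/230.618) = 0.197.
Since 0 < η < 1, this is a necessity.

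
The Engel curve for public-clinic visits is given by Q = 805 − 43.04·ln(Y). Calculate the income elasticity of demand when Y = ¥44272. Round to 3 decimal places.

At Y = 44272: Q = 344.553.
dQ/dY = -43.04/Y = -0.000972172 at this income.
η = (dQ/dY)·(Y/Q) = -0.000972172 × (44272/344.553) = -0.125.

-0.125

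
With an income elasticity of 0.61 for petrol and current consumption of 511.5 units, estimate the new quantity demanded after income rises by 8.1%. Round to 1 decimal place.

536.8

%ΔQ ≈ η × %ΔI = 0.61 × 8.1% = 4.941%.
New Q ≈ 511.5 × (1 + 0.04941) = 536.8.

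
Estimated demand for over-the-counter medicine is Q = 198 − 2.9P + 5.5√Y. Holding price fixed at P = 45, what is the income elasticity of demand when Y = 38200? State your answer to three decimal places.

0.470

At P = 45, Y = 38200: Q = 1142.465.
Holding P constant, ∂Q/∂Y = 5.5/(2√Y) = 0.0140702.
η_Y = (∂Q/∂Y)·(Y/Q) = 0.0140702 × (38200/1142.465) = 0.470.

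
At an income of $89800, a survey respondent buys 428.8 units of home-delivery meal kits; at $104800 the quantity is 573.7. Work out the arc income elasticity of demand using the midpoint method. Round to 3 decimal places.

ΔQ = 573.7 − 428.8 = 144.9; midpoint Q̄ = (428.8 + 573.7)/2 = 501.25.
ΔI = 104800 − 89800 = 15000; midpoint Ī = (89800 + 104800)/2 = 97300.
η = (ΔQ/Q̄) ÷ (ΔI/Ī) = (144.9/501.25) ÷ (15000/97300) = 1.875.

1.875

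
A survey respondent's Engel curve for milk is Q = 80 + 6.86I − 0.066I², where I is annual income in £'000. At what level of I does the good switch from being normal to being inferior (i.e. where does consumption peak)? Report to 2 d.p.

51.97

dQ/dI = 6.86 − 0.132I.
The good is inferior where dQ/dI < 0. Setting dQ/dI = 0 gives I = 6.86 / 0.132 = 51.97.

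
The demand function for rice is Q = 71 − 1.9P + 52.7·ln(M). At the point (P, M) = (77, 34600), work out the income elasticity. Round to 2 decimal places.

At P = 77, M = 34600: Q = 475.500.
Holding P constant, ∂Q/∂M = 52.7/M = 0.00152312.
η_M = (∂Q/∂M)·(M/Q) = 0.00152312 × (34600/475.500) = 0.11.

0.11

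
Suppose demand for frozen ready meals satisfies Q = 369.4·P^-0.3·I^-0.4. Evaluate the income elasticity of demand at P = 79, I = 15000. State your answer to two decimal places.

For a multiplicative demand Q = A·P^α·I^β, the income elasticity is β everywhere.
Here β = -0.4, so η = -0.40.

-0.40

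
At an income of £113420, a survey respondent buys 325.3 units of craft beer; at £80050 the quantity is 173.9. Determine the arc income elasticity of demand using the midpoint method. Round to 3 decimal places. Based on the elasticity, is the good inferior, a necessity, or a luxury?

ΔQ = 173.9 − 325.3 = -151.4; midpoint Q̄ = (325.3 + 173.9)/2 = 249.6.
ΔI = 80050 − 113420 = -33370; midpoint Ī = (113420 + 80050)/2 = 96735.
η = (ΔQ/Q̄) ÷ (ΔI/Ī) = (-151.4/249.6) ÷ (-33370/96735) = 1.758.
η > 1 ⇒ luxury.

1.758 (luxury)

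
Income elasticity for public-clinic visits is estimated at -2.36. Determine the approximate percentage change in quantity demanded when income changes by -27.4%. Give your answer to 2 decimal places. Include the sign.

%ΔQ ≈ η × %ΔI = -2.36 × (-27.4%) = 64.66%.

64.66%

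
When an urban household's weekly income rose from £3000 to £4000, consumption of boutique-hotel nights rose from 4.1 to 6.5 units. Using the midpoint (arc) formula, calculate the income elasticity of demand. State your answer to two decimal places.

ΔQ = 6.5 − 4.1 = 2.4; midpoint Q̄ = (4.1 + 6.5)/2 = 5.3.
ΔI = 4000 − 3000 = 1000; midpoint Ī = (3000 + 4000)/2 = 3500.
η = (ΔQ/Q̄) ÷ (ΔI/Ī) = (2.4/5.3) ÷ (1000/3500) = 1.58.

1.58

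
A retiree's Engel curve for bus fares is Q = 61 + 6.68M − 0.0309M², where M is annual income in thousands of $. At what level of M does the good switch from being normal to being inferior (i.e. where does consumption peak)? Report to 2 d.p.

108.09

dQ/dM = 6.68 − 0.0618M.
The good is inferior where dQ/dM < 0. Setting dQ/dM = 0 gives M = 6.68 / 0.0618 = 108.09.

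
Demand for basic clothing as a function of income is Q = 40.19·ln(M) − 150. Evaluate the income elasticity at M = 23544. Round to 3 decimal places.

At M = 23544: Q = 254.578.
dQ/dM = 40.19/M = 0.00170702 at this income.
η = (dQ/dM)·(M/Q) = 0.00170702 × (23544/254.578) = 0.158.

0.158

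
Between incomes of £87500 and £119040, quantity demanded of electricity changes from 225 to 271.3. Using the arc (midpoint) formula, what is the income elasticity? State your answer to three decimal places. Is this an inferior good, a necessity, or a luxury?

ΔQ = 271.3 − 225 = 46.3; midpoint Q̄ = (225 + 271.3)/2 = 248.15.
ΔI = 119040 − 87500 = 31540; midpoint Ī = (87500 + 119040)/2 = 103270.
η = (ΔQ/Q̄) ÷ (ΔI/Ī) = (46.3/248.15) ÷ (31540/103270) = 0.611.
0 < η < 1 ⇒ necessity.

0.611 (necessity)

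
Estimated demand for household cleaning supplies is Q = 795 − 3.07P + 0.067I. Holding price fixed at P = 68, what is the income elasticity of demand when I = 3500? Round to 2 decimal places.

At P = 68, I = 3500: Q = 820.740.
Holding P constant, ∂Q/∂I = 0.067.
η_I = (∂Q/∂I)·(I/Q) = 0.067 × (3500/820.740) = 0.29.

0.29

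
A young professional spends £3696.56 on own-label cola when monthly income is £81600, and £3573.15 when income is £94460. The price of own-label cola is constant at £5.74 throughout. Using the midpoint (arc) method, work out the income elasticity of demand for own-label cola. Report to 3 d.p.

-0.232

With a constant price, Q₁ = 3696.56/5.74 = 644.000 and Q₂ = 3573.15/5.74 = 622.500 (equivalently, work directly with expenditure since P cancels).
Midpoint %ΔQ = (3573.15 − 3696.56)/3634.86 = -0.03395; midpoint %ΔI = (94460 − 81600)/88030 = 0.14609.
η = -0.03395 / 0.14609 = -0.232.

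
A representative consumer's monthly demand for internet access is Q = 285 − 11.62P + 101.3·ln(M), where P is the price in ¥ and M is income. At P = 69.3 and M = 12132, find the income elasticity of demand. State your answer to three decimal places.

0.234

At P = 69.3, M = 12132: Q = 432.319.
Holding P constant, ∂Q/∂M = 101.3/M = 0.00834982.
η_M = (∂Q/∂M)·(M/Q) = 0.00834982 × (12132/432.319) = 0.234.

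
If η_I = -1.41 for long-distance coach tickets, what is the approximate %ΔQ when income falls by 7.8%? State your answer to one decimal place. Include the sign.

11.0%

%ΔQ ≈ η × %ΔI = -1.41 × (-7.8%) = 11.0%.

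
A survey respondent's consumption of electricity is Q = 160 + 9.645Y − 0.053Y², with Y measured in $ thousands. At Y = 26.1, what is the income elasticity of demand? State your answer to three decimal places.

0.478

At Y = 26.1: Q = 375.6304.
dQ/dY = 9.645 − 0.106Y = 6.87840.
η = (dQ/dY)·(Y/Q) = 6.87840 × (26.1/375.6304) = 0.478.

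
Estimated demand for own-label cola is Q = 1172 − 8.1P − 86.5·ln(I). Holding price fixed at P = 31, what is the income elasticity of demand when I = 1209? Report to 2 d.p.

-0.28

At P = 31, I = 1209: Q = 306.962.
Holding P constant, ∂Q/∂I = -86.5/I = -0.0715467.
η_I = (∂Q/∂I)·(I/Q) = -0.0715467 × (1209/306.962) = -0.28.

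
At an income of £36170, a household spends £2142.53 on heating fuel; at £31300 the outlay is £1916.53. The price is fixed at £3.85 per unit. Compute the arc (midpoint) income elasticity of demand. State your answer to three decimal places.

0.771

With a constant price, Q₁ = 2142.53/3.85 = 556.501 and Q₂ = 1916.53/3.85 = 497.800 (equivalently, work directly with expenditure since P cancels).
Midpoint %ΔQ = (1916.53 − 2142.53)/2029.53 = -0.11136; midpoint %ΔI = (31300 − 36170)/33735 = -0.14436.
η = -0.11136 / -0.14436 = 0.771.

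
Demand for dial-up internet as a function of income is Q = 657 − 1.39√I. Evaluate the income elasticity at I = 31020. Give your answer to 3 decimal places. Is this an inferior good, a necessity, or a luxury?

-0.297 (inferior good)

At I = 31020: Q = 412.186.
dQ/dI = -1.39/(2√I) = -0.00394606 at this income.
η = (dQ/dI)·(I/Q) = -0.00394606 × (31020/412.186) = -0.297.
Since η < 0, the good is an inferior good.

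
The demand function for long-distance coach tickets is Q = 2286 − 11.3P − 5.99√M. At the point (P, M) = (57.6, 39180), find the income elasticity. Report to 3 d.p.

-1.319

At P = 57.6, M = 39180: Q = 449.463.
Holding P constant, ∂Q/∂M = -5.99/(2√M) = -0.0151309.
η_M = (∂Q/∂M)·(M/Q) = -0.0151309 × (39180/449.463) = -1.319.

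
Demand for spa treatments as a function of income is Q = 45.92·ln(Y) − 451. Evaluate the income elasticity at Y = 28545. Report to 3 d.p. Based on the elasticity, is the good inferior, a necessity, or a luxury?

2.284 (luxury)

At Y = 28545: Q = 20.104.
dQ/dY = 45.92/Y = 0.00160869 at this income.
η = (dQ/dY)·(Y/Q) = 0.00160869 × (28545/20.104) = 2.284.
Since η > 1, the good is a luxury.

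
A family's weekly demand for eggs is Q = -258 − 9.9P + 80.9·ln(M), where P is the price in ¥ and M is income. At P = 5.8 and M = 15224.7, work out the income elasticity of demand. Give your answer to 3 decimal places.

At P = 5.8, M = 15224.7: Q = 463.702.
Holding P constant, ∂Q/∂M = 80.9/M = 0.00531373.
η_M = (∂Q/∂M)·(M/Q) = 0.00531373 × (15224.7/463.702) = 0.174.

0.174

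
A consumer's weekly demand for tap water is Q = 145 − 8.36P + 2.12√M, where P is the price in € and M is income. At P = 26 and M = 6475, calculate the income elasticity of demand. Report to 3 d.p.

0.868

At P = 26, M = 6475: Q = 98.231.
Holding P constant, ∂Q/∂M = 2.12/(2√M) = 0.013173.
η_M = (∂Q/∂M)·(M/Q) = 0.013173 × (6475/98.231) = 0.868.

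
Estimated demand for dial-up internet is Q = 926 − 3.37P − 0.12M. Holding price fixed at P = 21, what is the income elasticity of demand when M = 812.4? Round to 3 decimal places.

At P = 21, M = 812.4: Q = 757.742.
Holding P constant, ∂Q/∂M = −0.12.
η_M = (∂Q/∂M)·(M/Q) = -0.12 × (812.4/757.742) = -0.129.

-0.129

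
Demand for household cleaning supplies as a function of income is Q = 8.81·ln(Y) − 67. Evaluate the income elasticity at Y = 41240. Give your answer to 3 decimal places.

At Y = 41240: Q = 26.625.
dQ/dY = 8.81/Y = 0.000213628 at this income.
η = (dQ/dY)·(Y/Q) = 0.000213628 × (41240/26.625) = 0.331.

0.331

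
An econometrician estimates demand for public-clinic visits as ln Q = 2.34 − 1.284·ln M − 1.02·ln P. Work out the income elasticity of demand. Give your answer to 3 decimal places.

-1.284

In a log-linear demand, the coefficient on ln M is the income elasticity.
So η = -1.284.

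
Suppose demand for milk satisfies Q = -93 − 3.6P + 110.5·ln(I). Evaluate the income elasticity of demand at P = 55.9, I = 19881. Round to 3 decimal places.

At P = 55.9, I = 19881: Q = 799.436.
Holding P constant, ∂Q/∂I = 110.5/I = 0.00555807.
η_I = (∂Q/∂I)·(I/Q) = 0.00555807 × (19881/799.436) = 0.138.

0.138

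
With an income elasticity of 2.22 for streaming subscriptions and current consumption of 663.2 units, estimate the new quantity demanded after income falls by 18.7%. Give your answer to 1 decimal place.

%ΔQ ≈ η × %ΔI = 2.22 × (-18.7%) = -41.514%.
New Q ≈ 663.2 × (1 − 0.41514) = 387.9.

387.9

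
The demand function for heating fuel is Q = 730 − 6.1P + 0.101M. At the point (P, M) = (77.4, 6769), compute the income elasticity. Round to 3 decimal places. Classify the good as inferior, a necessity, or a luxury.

At P = 77.4, M = 6769: Q = 941.529.
Holding P constant, ∂Q/∂M = 0.101.
η_M = (∂Q/∂M)·(M/Q) = 0.101 × (6769/941.529) = 0.726.
Since 0 < η < 1, this is a necessity.

0.726 (necessity)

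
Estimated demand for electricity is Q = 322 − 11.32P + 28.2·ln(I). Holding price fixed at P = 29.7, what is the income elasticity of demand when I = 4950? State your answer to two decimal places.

At P = 29.7, I = 4950: Q = 225.697.
Holding P constant, ∂Q/∂I = 28.2/I = 0.00569697.
η_I = (∂Q/∂I)·(I/Q) = 0.00569697 × (4950/225.697) = 0.12.

0.12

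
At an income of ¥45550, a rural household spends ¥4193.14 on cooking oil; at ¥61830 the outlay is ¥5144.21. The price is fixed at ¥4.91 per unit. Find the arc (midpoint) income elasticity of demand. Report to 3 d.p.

0.672

With a constant price, Q₁ = 4193.14/4.91 = 854.000 and Q₂ = 5144.21/4.91 = 1047.701 (equivalently, work directly with expenditure since P cancels).
Midpoint %ΔQ = (5144.21 − 4193.14)/4668.68 = 0.20371; midpoint %ΔI = (61830 − 45550)/53690 = 0.30322.
η = 0.20371 / 0.30322 = 0.672.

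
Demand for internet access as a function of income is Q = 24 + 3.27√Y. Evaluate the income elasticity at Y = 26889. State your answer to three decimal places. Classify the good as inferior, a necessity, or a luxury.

At Y = 26889: Q = 560.210.
dQ/dY = 3.27/(2√Y) = 0.00997081 at this income.
η = (dQ/dY)·(Y/Q) = 0.00997081 × (26889/560.210) = 0.479.
Since 0 < η < 1, the good is a necessity.

0.479 (necessity)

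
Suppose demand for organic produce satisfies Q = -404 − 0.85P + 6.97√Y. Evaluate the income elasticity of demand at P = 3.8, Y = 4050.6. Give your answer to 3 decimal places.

6.098

At P = 3.8, Y = 4050.6: Q = 36.371.
Holding P constant, ∂Q/∂Y = 6.97/(2√Y) = 0.0547574.
η_Y = (∂Q/∂Y)·(Y/Q) = 0.0547574 × (4050.6/36.371) = 6.098.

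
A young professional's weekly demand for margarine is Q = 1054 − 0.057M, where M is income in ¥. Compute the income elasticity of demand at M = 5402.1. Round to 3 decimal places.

At M = 5402.1: Q = 746.080.
dQ/dM = −0.057.
η = (dQ/dM)·(M/Q) = -0.057 × (5402.1/746.080) = -0.413.

-0.413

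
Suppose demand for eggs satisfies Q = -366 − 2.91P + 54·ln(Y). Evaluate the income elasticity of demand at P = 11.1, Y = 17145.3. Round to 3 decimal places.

At P = 11.1, Y = 17145.3: Q = 128.171.
Holding P constant, ∂Q/∂Y = 54/Y = 0.00314955.
η_Y = (∂Q/∂Y)·(Y/Q) = 0.00314955 × (17145.3/128.171) = 0.421.

0.421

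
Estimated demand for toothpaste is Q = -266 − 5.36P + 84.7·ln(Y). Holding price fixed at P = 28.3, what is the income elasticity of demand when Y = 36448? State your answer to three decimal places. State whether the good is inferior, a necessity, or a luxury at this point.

At P = 28.3, Y = 36448: Q = 471.970.
Holding P constant, ∂Q/∂Y = 84.7/Y = 0.00232386.
η_Y = (∂Q/∂Y)·(Y/Q) = 0.00232386 × (36448/471.970) = 0.179.
Since 0 < η < 1, this is a necessity.

0.179 (necessity)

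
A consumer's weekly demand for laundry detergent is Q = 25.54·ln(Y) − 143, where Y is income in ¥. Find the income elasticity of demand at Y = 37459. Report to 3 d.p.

0.203

At Y = 37459: Q = 125.962.
dQ/dY = 25.54/Y = 0.000681812 at this income.
η = (dQ/dY)·(Y/Q) = 0.000681812 × (37459/125.962) = 0.203.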